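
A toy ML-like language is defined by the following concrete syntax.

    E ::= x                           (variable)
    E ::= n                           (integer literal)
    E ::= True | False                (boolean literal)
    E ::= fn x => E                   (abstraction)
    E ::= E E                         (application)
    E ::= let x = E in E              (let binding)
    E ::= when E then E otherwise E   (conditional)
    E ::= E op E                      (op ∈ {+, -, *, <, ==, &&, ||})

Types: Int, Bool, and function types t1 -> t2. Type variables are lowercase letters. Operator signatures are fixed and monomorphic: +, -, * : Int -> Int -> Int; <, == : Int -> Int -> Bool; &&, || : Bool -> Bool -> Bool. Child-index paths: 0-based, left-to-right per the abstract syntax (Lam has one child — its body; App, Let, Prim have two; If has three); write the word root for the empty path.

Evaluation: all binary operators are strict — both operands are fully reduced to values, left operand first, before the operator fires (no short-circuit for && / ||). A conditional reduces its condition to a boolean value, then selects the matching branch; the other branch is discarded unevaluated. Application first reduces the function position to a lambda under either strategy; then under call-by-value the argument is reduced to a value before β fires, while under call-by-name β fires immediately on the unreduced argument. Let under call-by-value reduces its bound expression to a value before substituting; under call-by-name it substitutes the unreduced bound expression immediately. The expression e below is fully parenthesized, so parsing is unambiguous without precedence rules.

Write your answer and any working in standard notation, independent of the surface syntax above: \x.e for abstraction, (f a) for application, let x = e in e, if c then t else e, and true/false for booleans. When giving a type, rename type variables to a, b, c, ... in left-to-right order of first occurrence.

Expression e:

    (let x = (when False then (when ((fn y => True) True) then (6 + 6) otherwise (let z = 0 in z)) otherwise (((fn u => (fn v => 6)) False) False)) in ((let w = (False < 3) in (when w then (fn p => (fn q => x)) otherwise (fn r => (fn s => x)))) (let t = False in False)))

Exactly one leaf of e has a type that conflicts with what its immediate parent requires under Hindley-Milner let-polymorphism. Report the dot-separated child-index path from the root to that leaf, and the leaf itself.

Answer: 1.0.0.0 : false

Trace:
  unify Bool ~ Bool
\y._ : a -> Bool
  unify a -> Bool ~ Bool -> b
  unify a ~ Bool
  unify Bool ~ b
_ _ : Bool
  unify Bool ~ Bool
  unify Int ~ Int
  unify Int ~ Int
let z : Int
z : Int
  unify Int ~ Int
\v._ : d -> Int
\u._ : c -> d -> Int
  unify c -> d -> Int ~ Bool -> e
  unify c ~ Bool
  unify d -> Int ~ e
_ _ : d -> Int
  unify d -> Int ~ Bool -> f
  unify d ~ Bool
  unify Int ~ f
_ _ : Int
  unify Int ~ Int
let x : Int
  unify Bool ~ Int
  FAIL: mismatch Bool ~ Int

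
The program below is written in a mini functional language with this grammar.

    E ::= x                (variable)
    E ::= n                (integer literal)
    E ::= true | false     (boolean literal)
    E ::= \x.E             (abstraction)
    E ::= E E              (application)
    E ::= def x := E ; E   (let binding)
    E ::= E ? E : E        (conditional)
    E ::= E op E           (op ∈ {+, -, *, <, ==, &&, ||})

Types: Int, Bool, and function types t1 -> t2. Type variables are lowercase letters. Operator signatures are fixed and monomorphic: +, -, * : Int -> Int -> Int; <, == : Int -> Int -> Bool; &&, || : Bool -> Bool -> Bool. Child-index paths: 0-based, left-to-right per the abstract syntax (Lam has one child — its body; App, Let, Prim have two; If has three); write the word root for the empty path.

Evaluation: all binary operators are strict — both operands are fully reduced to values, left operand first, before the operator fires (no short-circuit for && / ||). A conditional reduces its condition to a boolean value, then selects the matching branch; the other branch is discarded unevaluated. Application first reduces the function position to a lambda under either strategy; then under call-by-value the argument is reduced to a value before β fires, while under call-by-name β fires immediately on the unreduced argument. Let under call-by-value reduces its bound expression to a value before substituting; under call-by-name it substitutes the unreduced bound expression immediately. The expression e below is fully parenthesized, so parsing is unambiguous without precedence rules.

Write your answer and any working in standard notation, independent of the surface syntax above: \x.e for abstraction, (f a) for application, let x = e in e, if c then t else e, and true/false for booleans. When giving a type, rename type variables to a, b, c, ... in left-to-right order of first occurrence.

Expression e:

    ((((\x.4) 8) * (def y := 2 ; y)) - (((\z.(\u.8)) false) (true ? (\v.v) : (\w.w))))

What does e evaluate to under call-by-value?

Answer: 0

Trace:
step 0: ((((\x.4) 8) * (let y = 2 in y)) - (((\z.(\u.8)) false) (if true then (\v.v) else (\w.w))))
step 1: [beta@0.0] ((4 * (let y = 2 in y)) - (((\z.(\u.8)) false) (if true then (\v.v) else (\w.w))))
step 2: [let@0.1] ((4 * 2) - (((\z.(\u.8)) false) (if true then (\v.v) else (\w.w))))
step 3: [delta@0] (8 - (((\z.(\u.8)) false) (if true then (\v.v) else (\w.w))))
step 4: [beta@1.0] (8 - ((\u.8) (if true then (\v.v) else (\w.w))))
step 5: [if@1.1] (8 - ((\u.8) (\v.v)))
step 6: [beta@1] (8 - 8)
step 7: [delta@root] 0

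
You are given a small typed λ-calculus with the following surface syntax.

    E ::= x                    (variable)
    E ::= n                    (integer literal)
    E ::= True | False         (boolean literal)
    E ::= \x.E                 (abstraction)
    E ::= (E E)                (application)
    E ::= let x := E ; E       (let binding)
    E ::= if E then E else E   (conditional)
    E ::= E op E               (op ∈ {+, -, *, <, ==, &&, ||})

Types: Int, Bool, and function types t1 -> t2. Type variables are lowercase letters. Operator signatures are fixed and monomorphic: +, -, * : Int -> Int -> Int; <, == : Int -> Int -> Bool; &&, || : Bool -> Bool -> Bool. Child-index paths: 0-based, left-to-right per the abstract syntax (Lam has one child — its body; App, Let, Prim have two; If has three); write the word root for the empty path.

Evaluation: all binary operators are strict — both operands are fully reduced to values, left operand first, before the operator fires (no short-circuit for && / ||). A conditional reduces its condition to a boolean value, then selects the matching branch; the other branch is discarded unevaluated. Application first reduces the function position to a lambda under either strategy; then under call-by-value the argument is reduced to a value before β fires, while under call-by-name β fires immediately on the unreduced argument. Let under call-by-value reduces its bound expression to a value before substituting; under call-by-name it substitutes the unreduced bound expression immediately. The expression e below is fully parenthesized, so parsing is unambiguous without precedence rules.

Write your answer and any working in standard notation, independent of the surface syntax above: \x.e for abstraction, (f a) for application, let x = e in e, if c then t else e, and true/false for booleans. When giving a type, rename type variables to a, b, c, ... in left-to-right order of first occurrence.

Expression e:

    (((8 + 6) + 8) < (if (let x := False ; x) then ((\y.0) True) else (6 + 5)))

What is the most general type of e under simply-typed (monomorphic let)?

Answer: Bool

Working:
  unify Int ~ Int
  unify Int ~ Int
  unify Int ~ Int
  unify Int ~ Int
  unify Int ~ Int
let x : Bool
x : Bool
  unify Bool ~ Bool
\y._ : a -> Int
  unify a -> Int ~ Bool -> b
  unify a ~ Bool
  unify Int ~ b
_ _ : Int
  unify Int ~ Int
  unify Int ~ Int
  unify Int ~ Int
  unify Int ~ Int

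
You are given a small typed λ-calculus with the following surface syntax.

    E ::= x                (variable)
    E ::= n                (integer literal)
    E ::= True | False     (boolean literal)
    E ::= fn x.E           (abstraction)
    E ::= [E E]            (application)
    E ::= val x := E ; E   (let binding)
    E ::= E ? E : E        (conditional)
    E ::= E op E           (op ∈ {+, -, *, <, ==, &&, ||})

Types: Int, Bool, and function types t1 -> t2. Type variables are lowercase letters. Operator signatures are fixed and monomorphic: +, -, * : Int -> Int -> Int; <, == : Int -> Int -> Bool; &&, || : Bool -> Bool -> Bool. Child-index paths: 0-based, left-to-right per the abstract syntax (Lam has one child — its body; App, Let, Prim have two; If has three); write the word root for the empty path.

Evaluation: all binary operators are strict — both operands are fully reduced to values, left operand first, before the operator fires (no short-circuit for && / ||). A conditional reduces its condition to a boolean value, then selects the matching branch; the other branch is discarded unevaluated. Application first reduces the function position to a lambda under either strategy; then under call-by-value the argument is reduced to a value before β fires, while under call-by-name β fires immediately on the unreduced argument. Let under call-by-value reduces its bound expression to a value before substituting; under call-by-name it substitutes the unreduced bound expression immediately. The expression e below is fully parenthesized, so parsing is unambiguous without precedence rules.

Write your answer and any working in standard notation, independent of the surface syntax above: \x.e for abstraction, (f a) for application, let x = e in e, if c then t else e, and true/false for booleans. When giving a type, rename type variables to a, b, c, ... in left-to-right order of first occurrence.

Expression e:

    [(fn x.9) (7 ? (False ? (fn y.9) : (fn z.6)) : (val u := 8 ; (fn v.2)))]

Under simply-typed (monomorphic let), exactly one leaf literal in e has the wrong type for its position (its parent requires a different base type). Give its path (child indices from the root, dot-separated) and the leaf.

Working:
\x._ : a -> Int
  unify Int ~ Bool
  FAIL: mismatch Int ~ Bool

Answer: 1.0 : 7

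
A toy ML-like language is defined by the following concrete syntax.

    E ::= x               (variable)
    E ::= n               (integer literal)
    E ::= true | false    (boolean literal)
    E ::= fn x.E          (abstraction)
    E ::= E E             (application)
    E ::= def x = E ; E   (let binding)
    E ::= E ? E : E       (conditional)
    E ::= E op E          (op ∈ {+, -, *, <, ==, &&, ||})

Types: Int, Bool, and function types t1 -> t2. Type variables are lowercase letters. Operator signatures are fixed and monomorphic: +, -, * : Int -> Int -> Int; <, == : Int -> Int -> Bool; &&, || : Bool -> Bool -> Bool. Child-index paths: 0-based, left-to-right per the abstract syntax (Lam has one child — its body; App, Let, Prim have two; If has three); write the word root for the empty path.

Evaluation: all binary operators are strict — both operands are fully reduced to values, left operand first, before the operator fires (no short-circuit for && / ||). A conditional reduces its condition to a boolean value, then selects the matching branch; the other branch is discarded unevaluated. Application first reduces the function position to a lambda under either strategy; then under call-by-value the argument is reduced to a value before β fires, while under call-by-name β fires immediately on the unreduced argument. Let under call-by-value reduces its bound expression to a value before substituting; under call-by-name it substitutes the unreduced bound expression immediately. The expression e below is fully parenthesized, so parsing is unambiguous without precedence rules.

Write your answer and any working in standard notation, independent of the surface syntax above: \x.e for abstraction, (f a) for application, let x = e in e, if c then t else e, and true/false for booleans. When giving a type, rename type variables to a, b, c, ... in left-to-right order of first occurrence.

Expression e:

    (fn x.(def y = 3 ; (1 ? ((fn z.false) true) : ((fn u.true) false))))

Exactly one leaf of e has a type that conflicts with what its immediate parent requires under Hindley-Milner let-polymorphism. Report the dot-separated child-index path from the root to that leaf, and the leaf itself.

Working:
let y : Int
  unify Int ~ Bool
  FAIL: mismatch Int ~ Bool

Answer: 0.1.0 : 1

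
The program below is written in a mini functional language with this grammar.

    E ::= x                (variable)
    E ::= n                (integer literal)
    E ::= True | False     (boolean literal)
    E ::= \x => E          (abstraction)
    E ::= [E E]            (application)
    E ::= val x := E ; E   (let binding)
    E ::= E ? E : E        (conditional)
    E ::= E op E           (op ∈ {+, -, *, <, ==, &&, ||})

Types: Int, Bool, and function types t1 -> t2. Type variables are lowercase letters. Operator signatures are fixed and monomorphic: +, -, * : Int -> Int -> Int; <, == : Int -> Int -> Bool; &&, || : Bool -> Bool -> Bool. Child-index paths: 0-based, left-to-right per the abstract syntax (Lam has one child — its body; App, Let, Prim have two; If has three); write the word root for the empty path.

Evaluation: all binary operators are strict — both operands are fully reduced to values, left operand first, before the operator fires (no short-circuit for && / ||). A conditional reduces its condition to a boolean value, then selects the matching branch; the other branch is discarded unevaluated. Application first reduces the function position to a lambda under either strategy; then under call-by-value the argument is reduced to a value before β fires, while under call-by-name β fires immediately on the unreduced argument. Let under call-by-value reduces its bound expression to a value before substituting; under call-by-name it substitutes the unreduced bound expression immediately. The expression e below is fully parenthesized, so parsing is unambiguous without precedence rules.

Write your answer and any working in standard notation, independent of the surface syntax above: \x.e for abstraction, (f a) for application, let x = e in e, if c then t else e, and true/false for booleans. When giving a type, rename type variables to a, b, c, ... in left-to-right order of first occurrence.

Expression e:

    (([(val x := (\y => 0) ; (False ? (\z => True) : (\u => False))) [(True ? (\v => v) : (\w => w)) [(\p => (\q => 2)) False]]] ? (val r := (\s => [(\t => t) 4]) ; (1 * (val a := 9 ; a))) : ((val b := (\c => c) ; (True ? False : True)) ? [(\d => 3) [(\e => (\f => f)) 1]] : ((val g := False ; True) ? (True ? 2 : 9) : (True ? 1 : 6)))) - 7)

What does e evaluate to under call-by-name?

Working:
step 0: ((if ((let x = (\y.0) in (if false then (\z.true) else (\u.false))) ((if true then (\v.v) else (\w.w)) ((\p.(\q.2)) false))) then (let r = (\s.((\t.t) 4)) in (1 * (let a = 9 in a))) else (if (let b = (\c.c) in (if true then false else true)) then ((\d.3) ((\e.(\f.f)) 1)) else (if (let g = false in true) then (if true then 2 else 9) else (if true then 1 else 6)))) - 7)
step 1: [let@0.0.0] ((if ((if false then (\z.true) else (\u.false)) ((if true then (\v.v) else (\w.w)) ((\p.(\q.2)) false))) then (let r = (\s.((\t.t) 4)) in (1 * (let a = 9 in a))) else (if (let b = (\c.c) in (if true then false else true)) then ((\d.3) ((\e.(\f.f)) 1)) else (if (let g = false in true) then (if true then 2 else 9) else (if true then 1 else 6)))) - 7)
step 2: [if@0.0.0] ((if ((\u.false) ((if true then (\v.v) else (\w.w)) ((\p.(\q.2)) false))) then (let r = (\s.((\t.t) 4)) in (1 * (let a = 9 in a))) else (if (let b = (\c.c) in (if true then false else true)) then ((\d.3) ((\e.(\f.f)) 1)) else (if (let g = false in true) then (if true then 2 else 9) else (if true then 1 else 6)))) - 7)
step 3: [beta@0.0] ((if false then (let r = (\s.((\t.t) 4)) in (1 * (let a = 9 in a))) else (if (let b = (\c.c) in (if true then false else true)) then ((\d.3) ((\e.(\f.f)) 1)) else (if (let g = false in true) then (if true then 2 else 9) else (if true then 1 else 6)))) - 7)
step 4: [if@0] ((if (let b = (\c.c) in (if true then false else true)) then ((\d.3) ((\e.(\f.f)) 1)) else (if (let g = false in true) then (if true then 2 else 9) else (if true then 1 else 6))) - 7)
step 5: [let@0.0] ((if (if true then false else true) then ((\d.3) ((\e.(\f.f)) 1)) else (if (let g = false in true) then (if true then 2 else 9) else (if true then 1 else 6))) - 7)
step 6: [if@0.0] ((if false then ((\d.3) ((\e.(\f.f)) 1)) else (if (let g = false in true) then (if true then 2 else 9) else (if true then 1 else 6))) - 7)
step 7: [if@0] ((if (let g = false in true) then (if true then 2 else 9) else (if true then 1 else 6)) - 7)
step 8: [let@0.0] ((if true then (if true then 2 else 9) else (if true then 1 else 6)) - 7)
step 9: [if@0] ((if true then 2 else 9) - 7)
step 10: [if@0] (2 - 7)
step 11: [delta@root] -5

Answer: -5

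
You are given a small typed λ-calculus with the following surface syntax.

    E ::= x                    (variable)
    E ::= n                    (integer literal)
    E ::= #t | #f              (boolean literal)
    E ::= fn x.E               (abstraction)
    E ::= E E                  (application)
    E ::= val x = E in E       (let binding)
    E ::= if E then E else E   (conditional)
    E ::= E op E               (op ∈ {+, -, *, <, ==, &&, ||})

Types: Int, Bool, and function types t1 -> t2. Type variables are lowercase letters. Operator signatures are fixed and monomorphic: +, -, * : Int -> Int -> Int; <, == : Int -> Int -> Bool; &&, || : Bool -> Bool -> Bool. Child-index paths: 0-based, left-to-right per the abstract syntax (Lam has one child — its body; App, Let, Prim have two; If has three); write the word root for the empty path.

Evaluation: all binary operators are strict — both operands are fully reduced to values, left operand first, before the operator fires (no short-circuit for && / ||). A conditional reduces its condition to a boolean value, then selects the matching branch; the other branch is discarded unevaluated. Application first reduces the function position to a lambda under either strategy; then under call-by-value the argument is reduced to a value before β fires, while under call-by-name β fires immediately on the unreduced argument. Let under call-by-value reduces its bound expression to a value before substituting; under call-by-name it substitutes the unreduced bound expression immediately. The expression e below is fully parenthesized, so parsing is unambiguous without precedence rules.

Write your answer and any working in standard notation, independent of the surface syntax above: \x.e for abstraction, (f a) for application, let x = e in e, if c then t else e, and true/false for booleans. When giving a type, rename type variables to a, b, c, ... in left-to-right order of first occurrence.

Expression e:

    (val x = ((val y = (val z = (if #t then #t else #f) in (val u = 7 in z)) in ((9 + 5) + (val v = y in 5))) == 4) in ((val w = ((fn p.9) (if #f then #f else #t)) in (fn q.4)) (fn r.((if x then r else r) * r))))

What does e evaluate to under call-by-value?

Working:
step 0: (let x = ((let y = (let z = (if true then true else false) in (let u = 7 in z)) in ((9 + 5) + (let v = y in 5))) == 4) in ((let w = ((\p.9) (if false then false else true)) in (\q.4)) (\r.((if x then r else r) * r))))
step 1: [if@0.0.0.0] (let x = ((let y = (let z = true in (let u = 7 in z)) in ((9 + 5) + (let v = y in 5))) == 4) in ((let w = ((\p.9) (if false then false else true)) in (\q.4)) (\r.((if x then r else r) * r))))
step 2: [let@0.0.0] (let x = ((let y = (let u = 7 in true) in ((9 + 5) + (let v = y in 5))) == 4) in ((let w = ((\p.9) (if false then false else true)) in (\q.4)) (\r.((if x then r else r) * r))))
step 3: [let@0.0.0] (let x = ((let y = true in ((9 + 5) + (let v = y in 5))) == 4) in ((let w = ((\p.9) (if false then false else true)) in (\q.4)) (\r.((if x then r else r) * r))))
step 4: [let@0.0] (let x = (((9 + 5) + (let v = true in 5)) == 4) in ((let w = ((\p.9) (if false then false else true)) in (\q.4)) (\r.((if x then r else r) * r))))
step 5: [delta@0.0.0] (let x = ((14 + (let v = true in 5)) == 4) in ((let w = ((\p.9) (if false then false else true)) in (\q.4)) (\r.((if x then r else r) * r))))
step 6: [let@0.0.1] (let x = ((14 + 5) == 4) in ((let w = ((\p.9) (if false then false else true)) in (\q.4)) (\r.((if x then r else r) * r))))
step 7: [delta@0.0] (let x = (19 == 4) in ((let w = ((\p.9) (if false then false else true)) in (\q.4)) (\r.((if x then r else r) * r))))
step 8: [delta@0] (let x = false in ((let w = ((\p.9) (if false then false else true)) in (\q.4)) (\r.((if x then r else r) * r))))
step 9: [let@root] ((let w = ((\p.9) (if false then false else true)) in (\q.4)) (\r.((if false then r else r) * r)))
step 10: [if@0.0.1] ((let w = ((\p.9) true) in (\q.4)) (\r.((if false then r else r) * r)))
step 11: [beta@0.0] ((let w = 9 in (\q.4)) (\r.((if false then r else r) * r)))
step 12: [let@0] ((\q.4) (\r.((if false then r else r) * r)))
step 13: [beta@root] 4

Answer: 4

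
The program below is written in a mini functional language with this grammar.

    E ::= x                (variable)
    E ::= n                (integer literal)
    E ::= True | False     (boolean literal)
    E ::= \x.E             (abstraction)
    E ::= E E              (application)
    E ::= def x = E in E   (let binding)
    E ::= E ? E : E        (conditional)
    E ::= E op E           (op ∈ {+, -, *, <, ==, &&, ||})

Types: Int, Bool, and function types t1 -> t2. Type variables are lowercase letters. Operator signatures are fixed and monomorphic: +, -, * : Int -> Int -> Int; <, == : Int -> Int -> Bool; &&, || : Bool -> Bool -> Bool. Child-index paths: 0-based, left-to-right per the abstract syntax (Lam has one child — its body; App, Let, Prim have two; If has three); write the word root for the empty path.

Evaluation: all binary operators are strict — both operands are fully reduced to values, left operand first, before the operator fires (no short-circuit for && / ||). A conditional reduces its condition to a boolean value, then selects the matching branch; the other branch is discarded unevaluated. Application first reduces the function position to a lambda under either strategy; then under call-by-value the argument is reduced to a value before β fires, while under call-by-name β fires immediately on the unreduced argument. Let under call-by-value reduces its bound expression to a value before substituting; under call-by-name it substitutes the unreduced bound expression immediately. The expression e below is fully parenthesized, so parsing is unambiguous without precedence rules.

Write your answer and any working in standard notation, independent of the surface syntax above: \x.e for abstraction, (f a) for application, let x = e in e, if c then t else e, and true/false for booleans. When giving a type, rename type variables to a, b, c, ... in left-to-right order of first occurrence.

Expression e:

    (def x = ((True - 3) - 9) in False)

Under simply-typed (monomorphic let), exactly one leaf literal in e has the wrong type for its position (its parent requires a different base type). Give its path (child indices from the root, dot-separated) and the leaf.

Answer: 0.0.0 : true

Working:
  unify Bool ~ Int
  FAIL: mismatch Bool ~ Int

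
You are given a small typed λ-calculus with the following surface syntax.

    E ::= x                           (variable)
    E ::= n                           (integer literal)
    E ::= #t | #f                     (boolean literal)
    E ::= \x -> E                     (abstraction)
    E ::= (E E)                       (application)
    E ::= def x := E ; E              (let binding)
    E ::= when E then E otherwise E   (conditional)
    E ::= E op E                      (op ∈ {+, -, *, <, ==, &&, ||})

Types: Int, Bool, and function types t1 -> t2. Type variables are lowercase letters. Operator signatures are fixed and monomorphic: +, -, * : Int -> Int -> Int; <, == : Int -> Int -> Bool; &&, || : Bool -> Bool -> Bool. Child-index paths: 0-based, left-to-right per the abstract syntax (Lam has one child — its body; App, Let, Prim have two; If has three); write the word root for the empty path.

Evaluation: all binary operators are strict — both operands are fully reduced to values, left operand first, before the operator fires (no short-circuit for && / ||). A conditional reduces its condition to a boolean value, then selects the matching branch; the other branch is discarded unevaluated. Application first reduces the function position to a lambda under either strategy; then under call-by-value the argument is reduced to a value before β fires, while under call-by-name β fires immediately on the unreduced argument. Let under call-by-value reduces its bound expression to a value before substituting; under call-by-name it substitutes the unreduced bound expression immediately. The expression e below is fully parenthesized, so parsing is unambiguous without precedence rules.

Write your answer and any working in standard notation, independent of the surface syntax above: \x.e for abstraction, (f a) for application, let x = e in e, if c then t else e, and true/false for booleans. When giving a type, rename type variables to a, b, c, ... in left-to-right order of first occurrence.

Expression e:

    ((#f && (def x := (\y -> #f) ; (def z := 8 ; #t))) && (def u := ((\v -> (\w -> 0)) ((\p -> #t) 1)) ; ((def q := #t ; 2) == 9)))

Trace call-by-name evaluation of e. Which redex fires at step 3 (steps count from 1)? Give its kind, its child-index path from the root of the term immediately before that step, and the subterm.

Derivation:
step 0: ((false && (let x = (\y.false) in (let z = 8 in true))) && (let u = ((\v.(\w.0)) ((\p.true) 1)) in ((let q = true in 2) == 9)))
step 1: [let@0.1] ((false && (let z = 8 in true)) && (let u = ((\v.(\w.0)) ((\p.true) 1)) in ((let q = true in 2) == 9)))
step 2: [let@0.1] ((false && true) && (let u = ((\v.(\w.0)) ((\p.true) 1)) in ((let q = true in 2) == 9)))
step 3: [delta@0] (false && (let u = ((\v.(\w.0)) ((\p.true) 1)) in ((let q = true in 2) == 9)))

Answer: delta at 0 : (false && true)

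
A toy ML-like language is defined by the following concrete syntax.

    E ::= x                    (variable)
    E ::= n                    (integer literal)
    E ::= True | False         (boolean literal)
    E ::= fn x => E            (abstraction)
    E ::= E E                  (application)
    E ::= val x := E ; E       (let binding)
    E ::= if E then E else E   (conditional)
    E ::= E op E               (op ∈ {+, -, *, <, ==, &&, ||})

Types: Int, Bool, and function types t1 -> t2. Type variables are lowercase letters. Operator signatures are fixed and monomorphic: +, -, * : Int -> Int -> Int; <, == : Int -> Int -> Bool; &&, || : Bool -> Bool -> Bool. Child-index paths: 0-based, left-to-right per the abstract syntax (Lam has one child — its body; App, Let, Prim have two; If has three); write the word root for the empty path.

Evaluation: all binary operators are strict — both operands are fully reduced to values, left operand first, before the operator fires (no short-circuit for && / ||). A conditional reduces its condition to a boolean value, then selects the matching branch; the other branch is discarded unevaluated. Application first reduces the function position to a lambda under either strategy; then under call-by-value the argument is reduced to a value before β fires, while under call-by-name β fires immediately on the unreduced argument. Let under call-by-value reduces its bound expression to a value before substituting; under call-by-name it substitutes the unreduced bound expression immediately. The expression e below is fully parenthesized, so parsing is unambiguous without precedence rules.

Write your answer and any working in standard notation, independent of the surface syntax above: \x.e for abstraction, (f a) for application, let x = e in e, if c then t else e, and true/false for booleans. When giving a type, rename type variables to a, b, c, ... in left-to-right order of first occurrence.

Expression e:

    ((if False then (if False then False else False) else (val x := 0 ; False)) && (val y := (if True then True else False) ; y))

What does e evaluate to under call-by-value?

Working:
step 0: ((if false then (if false then false else false) else (let x = 0 in false)) && (let y = (if true then true else false) in y))
step 1: [if@0] ((let x = 0 in false) && (let y = (if true then true else false) in y))
step 2: [let@0] (false && (let y = (if true then true else false) in y))
step 3: [if@1.0] (false && (let y = true in y))
step 4: [let@1] (false && true)
step 5: [delta@root] false

Answer: false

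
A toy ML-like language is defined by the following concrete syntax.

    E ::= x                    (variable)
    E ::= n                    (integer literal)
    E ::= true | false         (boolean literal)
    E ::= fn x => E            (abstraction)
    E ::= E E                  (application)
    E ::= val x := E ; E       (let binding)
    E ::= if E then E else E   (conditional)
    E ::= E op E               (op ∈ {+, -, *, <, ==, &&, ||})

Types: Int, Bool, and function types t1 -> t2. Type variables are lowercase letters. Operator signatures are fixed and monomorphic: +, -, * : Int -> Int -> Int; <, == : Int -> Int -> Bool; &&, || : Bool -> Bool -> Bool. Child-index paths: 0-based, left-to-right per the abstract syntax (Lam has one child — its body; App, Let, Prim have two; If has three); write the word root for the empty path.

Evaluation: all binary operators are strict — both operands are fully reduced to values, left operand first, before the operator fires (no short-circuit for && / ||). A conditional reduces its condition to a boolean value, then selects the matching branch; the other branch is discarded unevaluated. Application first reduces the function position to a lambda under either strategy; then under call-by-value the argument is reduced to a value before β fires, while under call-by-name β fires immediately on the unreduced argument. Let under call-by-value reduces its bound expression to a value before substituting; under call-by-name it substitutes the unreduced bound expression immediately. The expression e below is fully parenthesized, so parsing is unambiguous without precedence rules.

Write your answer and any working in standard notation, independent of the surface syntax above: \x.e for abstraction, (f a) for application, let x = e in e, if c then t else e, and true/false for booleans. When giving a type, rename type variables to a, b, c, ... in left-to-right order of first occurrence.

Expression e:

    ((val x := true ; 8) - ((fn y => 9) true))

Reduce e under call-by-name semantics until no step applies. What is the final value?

Answer: -1

Working:
step 0: ((let x = true in 8) - ((\y.9) true))
step 1: [let@0] (8 - ((\y.9) true))
step 2: [beta@1] (8 - 9)
step 3: [delta@root] -1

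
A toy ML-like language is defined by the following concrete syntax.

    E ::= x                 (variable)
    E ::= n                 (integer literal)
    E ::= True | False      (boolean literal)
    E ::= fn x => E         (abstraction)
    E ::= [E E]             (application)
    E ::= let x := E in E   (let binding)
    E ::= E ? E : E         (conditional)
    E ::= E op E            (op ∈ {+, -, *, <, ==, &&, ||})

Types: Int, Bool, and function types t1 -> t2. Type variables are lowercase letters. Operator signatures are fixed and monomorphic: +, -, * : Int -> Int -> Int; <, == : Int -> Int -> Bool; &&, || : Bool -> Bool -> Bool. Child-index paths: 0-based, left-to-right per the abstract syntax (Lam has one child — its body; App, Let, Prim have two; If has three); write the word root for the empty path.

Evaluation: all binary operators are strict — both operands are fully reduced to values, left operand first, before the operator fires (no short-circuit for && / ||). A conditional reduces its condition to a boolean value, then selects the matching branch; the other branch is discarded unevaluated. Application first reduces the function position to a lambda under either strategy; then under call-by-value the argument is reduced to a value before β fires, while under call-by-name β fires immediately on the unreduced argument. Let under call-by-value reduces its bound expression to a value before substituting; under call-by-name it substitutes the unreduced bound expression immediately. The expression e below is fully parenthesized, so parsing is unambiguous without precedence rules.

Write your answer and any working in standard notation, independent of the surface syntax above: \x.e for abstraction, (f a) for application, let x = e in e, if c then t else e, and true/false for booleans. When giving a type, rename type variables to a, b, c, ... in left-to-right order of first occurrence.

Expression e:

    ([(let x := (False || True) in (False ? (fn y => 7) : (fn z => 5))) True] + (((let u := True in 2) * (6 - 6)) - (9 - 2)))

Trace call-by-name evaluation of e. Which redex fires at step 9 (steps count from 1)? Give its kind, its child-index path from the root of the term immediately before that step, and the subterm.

Trace:
step 0: (((let x = (false || true) in (if false then (\y.7) else (\z.5))) true) + (((let u = true in 2) * (6 - 6)) - (9 - 2)))
step 1: [let@0.0] (((if false then (\y.7) else (\z.5)) true) + (((let u = true in 2) * (6 - 6)) - (9 - 2)))
step 2: [if@0.0] (((\z.5) true) + (((let u = true in 2) * (6 - 6)) - (9 - 2)))
step 3: [beta@0] (5 + (((let u = true in 2) * (6 - 6)) - (9 - 2)))
step 4: [let@1.0.0] (5 + ((2 * (6 - 6)) - (9 - 2)))
step 5: [delta@1.0.1] (5 + ((2 * 0) - (9 - 2)))
step 6: [delta@1.0] (5 + (0 - (9 - 2)))
step 7: [delta@1.1] (5 + (0 - 7))
step 8: [delta@1] (5 + -7)
step 9: [delta@root] -2

Answer: delta at root : (5 + -7)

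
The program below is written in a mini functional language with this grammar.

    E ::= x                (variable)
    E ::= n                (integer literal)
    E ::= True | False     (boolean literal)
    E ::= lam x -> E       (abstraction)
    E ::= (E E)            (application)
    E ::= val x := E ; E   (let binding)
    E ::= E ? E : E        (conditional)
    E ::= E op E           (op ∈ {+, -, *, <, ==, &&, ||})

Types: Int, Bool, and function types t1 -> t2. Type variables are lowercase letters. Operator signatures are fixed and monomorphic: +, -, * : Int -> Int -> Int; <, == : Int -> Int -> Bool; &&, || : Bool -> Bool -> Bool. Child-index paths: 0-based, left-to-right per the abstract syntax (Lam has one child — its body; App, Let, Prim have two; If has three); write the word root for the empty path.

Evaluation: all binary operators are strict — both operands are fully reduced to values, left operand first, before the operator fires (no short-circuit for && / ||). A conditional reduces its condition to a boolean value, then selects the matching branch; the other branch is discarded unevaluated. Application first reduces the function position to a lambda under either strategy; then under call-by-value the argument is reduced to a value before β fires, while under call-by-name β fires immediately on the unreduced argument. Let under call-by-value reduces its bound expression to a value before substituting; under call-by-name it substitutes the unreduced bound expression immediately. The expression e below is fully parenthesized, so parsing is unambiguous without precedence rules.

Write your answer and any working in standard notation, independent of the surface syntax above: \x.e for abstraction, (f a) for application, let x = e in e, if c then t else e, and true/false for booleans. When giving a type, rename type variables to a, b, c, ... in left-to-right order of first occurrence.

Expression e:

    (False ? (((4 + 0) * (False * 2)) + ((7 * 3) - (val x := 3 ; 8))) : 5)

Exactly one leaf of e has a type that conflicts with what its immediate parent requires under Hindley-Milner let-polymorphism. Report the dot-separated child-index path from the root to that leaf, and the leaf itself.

Derivation:
  unify Bool ~ Bool
  unify Int ~ Int
  unify Int ~ Int
  unify Int ~ Int
  unify Bool ~ Int
  FAIL: mismatch Bool ~ Int

Answer: 1.0.1.0 : false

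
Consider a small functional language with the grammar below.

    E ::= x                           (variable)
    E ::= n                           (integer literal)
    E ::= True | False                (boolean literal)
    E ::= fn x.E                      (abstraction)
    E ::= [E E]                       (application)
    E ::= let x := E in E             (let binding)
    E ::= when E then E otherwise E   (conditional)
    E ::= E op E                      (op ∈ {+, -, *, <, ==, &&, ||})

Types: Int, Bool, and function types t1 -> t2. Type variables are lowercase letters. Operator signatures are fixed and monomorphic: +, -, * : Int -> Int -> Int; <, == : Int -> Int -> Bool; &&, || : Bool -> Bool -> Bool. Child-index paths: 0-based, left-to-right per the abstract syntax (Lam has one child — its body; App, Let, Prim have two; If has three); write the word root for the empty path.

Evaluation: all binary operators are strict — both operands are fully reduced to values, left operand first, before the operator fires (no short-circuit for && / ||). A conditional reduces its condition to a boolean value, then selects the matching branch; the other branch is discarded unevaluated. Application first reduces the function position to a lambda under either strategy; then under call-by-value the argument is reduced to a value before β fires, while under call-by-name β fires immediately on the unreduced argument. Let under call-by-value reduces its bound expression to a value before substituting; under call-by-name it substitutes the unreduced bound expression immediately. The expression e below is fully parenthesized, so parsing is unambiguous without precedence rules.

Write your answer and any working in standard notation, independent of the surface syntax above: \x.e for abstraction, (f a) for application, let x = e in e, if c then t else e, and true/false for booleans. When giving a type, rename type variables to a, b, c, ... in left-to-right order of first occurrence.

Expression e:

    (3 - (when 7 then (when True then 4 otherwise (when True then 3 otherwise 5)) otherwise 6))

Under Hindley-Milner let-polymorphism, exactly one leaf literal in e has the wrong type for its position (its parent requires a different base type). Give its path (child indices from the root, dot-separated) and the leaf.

Working:
  unify Int ~ Int
  unify Int ~ Bool
  FAIL: mismatch Int ~ Bool

Answer: 1.0 : 7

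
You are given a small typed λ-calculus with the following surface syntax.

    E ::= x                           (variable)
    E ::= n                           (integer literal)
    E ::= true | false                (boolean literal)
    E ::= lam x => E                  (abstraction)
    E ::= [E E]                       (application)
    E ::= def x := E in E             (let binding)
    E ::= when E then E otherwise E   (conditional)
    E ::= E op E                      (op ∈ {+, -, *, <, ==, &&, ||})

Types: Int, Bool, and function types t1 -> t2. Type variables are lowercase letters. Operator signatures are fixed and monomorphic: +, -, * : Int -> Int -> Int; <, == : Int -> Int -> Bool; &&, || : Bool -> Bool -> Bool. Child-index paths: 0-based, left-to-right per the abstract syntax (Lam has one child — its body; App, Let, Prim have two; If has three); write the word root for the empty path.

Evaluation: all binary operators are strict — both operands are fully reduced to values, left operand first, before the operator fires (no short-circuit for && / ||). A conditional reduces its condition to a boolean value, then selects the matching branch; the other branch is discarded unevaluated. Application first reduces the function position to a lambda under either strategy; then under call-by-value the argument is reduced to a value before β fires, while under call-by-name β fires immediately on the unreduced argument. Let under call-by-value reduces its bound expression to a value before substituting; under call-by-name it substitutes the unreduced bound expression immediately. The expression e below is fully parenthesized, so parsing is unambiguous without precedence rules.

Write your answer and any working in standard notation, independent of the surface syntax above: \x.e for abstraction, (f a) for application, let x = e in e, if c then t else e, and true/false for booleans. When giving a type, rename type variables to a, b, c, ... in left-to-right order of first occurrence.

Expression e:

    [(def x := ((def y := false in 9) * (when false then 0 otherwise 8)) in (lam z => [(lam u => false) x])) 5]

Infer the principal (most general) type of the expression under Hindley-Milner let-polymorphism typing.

Working:
let y : Bool
  unify Int ~ Int
  unify Bool ~ Bool
  unify Int ~ Int
  unify Int ~ Int
let x : Int
\u._ : b -> Bool
x : Int
  unify b -> Bool ~ Int -> c
  unify b ~ Int
  unify Bool ~ c
_ _ : Bool
\z._ : a -> Bool
  unify a -> Bool ~ Int -> d
  unify a ~ Int
  unify Bool ~ d
_ _ : Bool

Answer: Bool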